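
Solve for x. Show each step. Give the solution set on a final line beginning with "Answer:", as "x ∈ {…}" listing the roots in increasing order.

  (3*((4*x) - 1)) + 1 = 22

Step 1. [(3*((4*x) - 1)) + 1 = 22] the outer +1 inverts by subtracting 1. So sub: 3*((4*x) - 1) = 21.
Step 2. [3*((4*x) - 1) = 21] divide by the outer 3, so div: (4*x) - 1 = 7.
Step 3. [(4*x) - 1 = 7] 1 comes off first (add 1) ⇒ sub: 4*x = 8.
Step 4. [4*x = 8] leading coefficient 4: divide by 4. So div: x = 2.

Answer: x ∈ {2}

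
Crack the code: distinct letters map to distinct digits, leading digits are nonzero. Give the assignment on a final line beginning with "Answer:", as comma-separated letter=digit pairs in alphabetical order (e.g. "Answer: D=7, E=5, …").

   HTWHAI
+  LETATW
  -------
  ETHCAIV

Step 1. [col 1: I + W ≡ V (mod 10)] W=2 is one option consistent with column 1 (I + W ≡ V (mod 10), carry-in 0) — take it, so W=2.
Step 2. [col 1: I + W ≡ V (mod 10)] no forcing yet in column 1 (carry-in 0); V=5 is free and consistent — try it ⇒ V=5.
Step 3. [col 1: I + W ≡ V (mod 10)] column 1: given W=2, V=5, carry-in 0, and digits 2,5 already taken and all letters distinct, I+W≡V (mod 10) forces I=3, so I=3.
Step 4. [E] the sum has 7 digits but both addends have 6; that extra leading digit E is the final carry, namely 1, so E=1.
Step 5. [col 2: A + T ≡ I (mod 10)] column 2 (A + T ≡ I (mod 10), carry-in 0) doesn't pin A yet; pick A=6 and continue, so A=6.
Step 6. [col 2: A + T ≡ I (mod 10)] from column 2 (A=6, I=3, carry-in 0, digits 1,2,3,5,6 already taken and all letters distinct): T must equal 7 ⇒ T=7.
Step 7. [col 3: H + A ≡ A (mod 10)] column 3: given A=6, carry-in 1, and digits 1,2,3,5,6,7 already taken and all letters distinct, H+A≡A (mod 10) forces H=9, so H=9.
Step 8. [col 4: W + T ≡ C (mod 10)] in column 4 we have W+T≡C with carry-in 1; given W=2, T=7 and digits 1,2,3,5,6,7,9 already taken and all letters distinct, that pins C to 0. So C=0.
Step 9. [col 6: H + L ≡ T (mod 10)] in column 6 we have H+L≡T with carry-in 0; given H=9, T=7 and digits 0,1,2,3,5,6,7,9 already taken and all letters distinct, that pins L to 8 ⇒ L=8.

Answer: A=6, C=0, E=1, H=9, I=3, L=8, T=7, V=5, W=2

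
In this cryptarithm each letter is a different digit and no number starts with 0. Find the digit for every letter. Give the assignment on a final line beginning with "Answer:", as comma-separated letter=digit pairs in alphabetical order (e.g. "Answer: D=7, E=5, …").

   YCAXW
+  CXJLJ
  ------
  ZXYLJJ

Step 1. [col 1: W + J ≡ J (mod 10)] from column 1 (nothing yet, carry-in 0, all letters distinct, none taken yet): W must equal 0, so W=0.
Step 2. [Z] adding two 5-digit numbers gives at most 5+1 digits, and here it does — Z is that final carry and must be 1, so Z=1.
Step 3. [col 1: W + J ≡ J (mod 10)] J=2 is one option consistent with column 1 (W + J ≡ J (mod 10), carry-in 0) — take it, so J=2.
Step 4. [col 2: X + L ≡ J (mod 10)] no forcing yet in column 2 (carry-in 0); X=3 is free and consistent — try it ⇒ X=3.
Step 5. [col 2: X + L ≡ J (mod 10)] in column 2 we have X+L≡J with carry-in 0; given X=3, J=2 and digits 0,1,2,3 already taken and all letters distinct, that pins L to 9. So L=9.
Step 6. [col 3: A + J ≡ L (mod 10)] column 3: given J=2, L=9, carry-in 1, and digits 0,1,2,3,9 already taken and all letters distinct, A+J≡L (mod 10) forces A=6 ⇒ A=6.
Step 7. [col 4: C + X ≡ Y (mod 10)] several values work for Y in column 4 (C + X ≡ Y (mod 10), carry-in 0); try Y=8 ⇒ Y=8.
Step 8. [col 4: C + X ≡ Y (mod 10)] in column 4 we have C+X≡Y with carry-in 0; given X=3, Y=8 and digits 0,1,2,3,6,8,9 already taken and all letters distinct, that pins C to 5 ⇒ C=5.

Answer: A=6, C=5, J=2, L=9, W=0, X=3, Y=8, Z=1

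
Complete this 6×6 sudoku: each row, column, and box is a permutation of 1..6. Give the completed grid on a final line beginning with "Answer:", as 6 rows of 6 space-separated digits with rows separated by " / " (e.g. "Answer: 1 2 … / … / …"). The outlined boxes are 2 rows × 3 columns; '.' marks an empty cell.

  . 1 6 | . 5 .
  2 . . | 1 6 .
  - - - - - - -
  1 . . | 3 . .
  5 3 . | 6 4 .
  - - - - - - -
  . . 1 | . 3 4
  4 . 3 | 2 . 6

Step 1. [r3c5∈{2}] r3c5's peers cover all but 2. So r3c5=2.
Step 2. [r3c2∈{4,6}] across row 3, 6 lands solely at r3c2. So r3c2=6.
Step 3. [r2c3∈{4,5}] in col 3, 5 fits only at r2c3, so r2c3=5.
Step 4. [r1c1∈{3}] r1c1 is down to just 3, so r1c1=3.
Step 5. [r6c2∈{5}] r6c2 is down to just 5. So r6c2=5.
Step 6. [r3c6∈{5}] only 5 remains possible at r3c6 ⇒ r3c6=5.
Step 7. [r3c3∈{4}] nothing but 4 survives at r3c3, so r3c3=4.
Step 8. [r5c2∈{2}] r5c2 is down to just 2 ⇒ r5c2=2.
Step 9. [r2c2∈{4}] only 4 remains possible at r2c2. So r2c2=4.
Step 10. [r6c5∈{1}] r6c5 has the single candidate 1, so r6c5=1.
Step 11. [r4c3∈{2}] r4c3's peers cover all but 2, so r4c3=2.
Step 12. [r1c6∈{2}] nothing but 2 survives at r1c6, so r1c6=2.
Step 13. [r1c4∈{4}] r1c4's peers cover all but 4. So r1c4=4.
Step 14. [r4c6∈{1}] r4c6's peers cover all but 1, so r4c6=1.
Step 15. [r2c6∈{3}] r2c6 has the single candidate 3 ⇒ r2c6=3.
Step 16. [r5c4∈{5}] only 5 remains possible at r5c4 ⇒ r5c4=5.
Step 17. [r5c1∈{6}] r5c1 has the single candidate 6. So r5c1=6.

Answer: 3 1 6 4 5 2 / 2 4 5 1 6 3 / 1 6 4 3 2 5 / 5 3 2 6 4 1 / 6 2 1 5 3 4 / 4 5 3 2 1 6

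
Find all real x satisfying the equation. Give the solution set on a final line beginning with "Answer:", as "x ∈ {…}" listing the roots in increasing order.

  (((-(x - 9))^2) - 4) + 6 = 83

Step 1. [(((-(x - 9))^2) - 4) + 6 = 83] 6 comes off first (subtract 6). So sub: ((-(x - 9))^2) - 4 = 77.
Step 2. [((-(x - 9))^2) - 4 = 77] 4 comes off first (add 4) ⇒ sub: (-(x - 9))^2 = 81.
Step 3. [(-(x - 9))^2 = 81] LHS squared, RHS 81 ≥ 0: apply √ (±) ⇒ sqrt: -(x - 9) = 9 or -9.
Step 4. [-(x - 9) = 9 or -9] LHS negated; negate both sides, so neg: x - 9 = -9 or 9.
Step 5. [x - 9 = -9 or 9] -9 is outermost — add 9 both sides, so sub: x = 0 or 18.

Answer: x ∈ {0, 18}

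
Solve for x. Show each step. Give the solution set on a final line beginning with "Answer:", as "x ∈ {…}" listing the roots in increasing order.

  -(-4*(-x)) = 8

Step 1. [-(-4*(-x)) = 8] LHS negated; negate both sides, so neg: -4*(-x) = -8.
Step 2. [-4*(-x) = -8] -4·(inner) — divide through by -4, so div: -x = 2.
Step 3. [-x = 2] LHS negated; negate both sides ⇒ neg: x = -2.

Answer: x ∈ {-2}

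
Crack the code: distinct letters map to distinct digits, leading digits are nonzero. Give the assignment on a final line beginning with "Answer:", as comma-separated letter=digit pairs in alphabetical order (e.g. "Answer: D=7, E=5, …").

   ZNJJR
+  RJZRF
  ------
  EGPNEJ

Step 1. [E] the sum has 6 digits but both addends have 5; that extra leading digit E is the final carry, namely 1, so E=1.
Step 2. [col 1: R + F ≡ J (mod 10)] column 1 (R + F ≡ J (mod 10), carry-in 0) doesn't pin J yet; pick J=2 and continue, so J=2.
Step 3. [col 1: R + F ≡ J (mod 10)] several values work for R in column 1 (R + F ≡ J (mod 10), carry-in 0); try R=8 ⇒ R=8.
Step 4. [col 1: R + F ≡ J (mod 10)] from column 1 (R=8, J=2, carry-in 0, digits 1,2,8 already taken and all letters distinct): F must equal 4 ⇒ F=4.
Step 5. [col 3: J + Z ≡ N (mod 10)] column 3 (J + Z ≡ N (mod 10), carry-in 1) doesn't pin Z yet; pick Z=7 and continue ⇒ Z=7.
Step 6. [col 3: J + Z ≡ N (mod 10)] column 3: given J=2, Z=7, carry-in 1, and digits 1,2,4,7,8 already taken and all letters distinct, J+Z≡N (mod 10) forces N=0, so N=0.
Step 7. [col 4: N + J ≡ P (mod 10)] column 4 reads N+J+carry(1)=P with N=0, J=2; with digits 0,1,2,4,7,8 already taken and all letters distinct, the only value for P is 3. So P=3.
Step 8. [col 5: Z + R ≡ G (mod 10)] column 5 reads Z+R+carry(0)=G with Z=7, R=8; with digits 0,1,2,3,4,7,8 already taken and all letters distinct, the only value for G is 5, so G=5.

Answer: E=1, F=4, G=5, J=2, N=0, P=3, R=8, Z=7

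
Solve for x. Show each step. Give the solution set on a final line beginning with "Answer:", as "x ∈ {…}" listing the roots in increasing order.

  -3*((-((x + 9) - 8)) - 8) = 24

Step 1. [-3*((-((x + 9) - 8)) - 8) = 24] LHS = -3·(…); ÷-3 both sides ⇒ div: (-((x + 9) - 8)) - 8 = -8.
Step 2. [(-((x + 9) - 8)) - 8 = -8] 8 comes off first (add 8), so sub: -((x + 9) - 8) = 0.
Step 3. [-((x + 9) - 8) = 0] leading − — multiply by −1, so neg: (x + 9) - 8 = 0.
Step 4. [(x + 9) - 8 = 0] -8 is outermost — add 8 both sides ⇒ sub: x + 9 = 8.
Step 5. [x + 9 = 8] the outer +9 inverts by subtracting 9. So sub: x = -1.

Answer: x ∈ {-1}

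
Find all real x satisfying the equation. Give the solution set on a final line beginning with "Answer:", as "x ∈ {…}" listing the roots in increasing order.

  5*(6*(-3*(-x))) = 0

Step 1. [5*(6*(-3*(-x))) = 0] divide by the outer 5, so div: 6*(-3*(-x)) = 0.
Step 2. [6*(-3*(-x)) = 0] leading coefficient 6: divide by 6, so div: -3*(-x) = 0.
Step 3. [-3*(-x) = 0] -3·(inner) — divide through by -3 ⇒ div: -x = 0.
Step 4. [-x = 0] leading − — multiply by −1. So neg: x = 0.

Answer: x ∈ {0}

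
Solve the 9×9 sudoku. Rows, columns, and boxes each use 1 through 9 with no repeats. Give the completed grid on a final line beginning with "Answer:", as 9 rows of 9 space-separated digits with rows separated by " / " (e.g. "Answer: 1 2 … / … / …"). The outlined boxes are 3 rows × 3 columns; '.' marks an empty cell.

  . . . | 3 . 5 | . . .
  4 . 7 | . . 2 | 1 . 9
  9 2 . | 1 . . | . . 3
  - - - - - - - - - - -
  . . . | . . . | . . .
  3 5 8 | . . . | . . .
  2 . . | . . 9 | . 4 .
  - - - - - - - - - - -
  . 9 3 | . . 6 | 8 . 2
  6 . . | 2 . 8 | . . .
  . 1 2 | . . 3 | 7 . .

Step 1. [r2c8∈{5,6,8}] 5 has one home in row 2: r2c8. So r2c8=5.
Step 2. [r1c5∈{4,6,7,8,9}] row 1 places 9 nowhere but r1c5 ⇒ r1c5=9.
Step 3. [r7c8∈{1}] r7c8 has the single candidate 1, so r7c8=1.
Step 4. [r8c5∈{1,4,5,7}] row 8 places 1 nowhere but r8c5. So r8c5=1.
Step 5. [r4c3∈{1,4,6,9}] across col 3, 9 lands solely at r4c3. So r4c3=9.
Step 6. [r4c2∈{4,6,7}] r4c2 is the only open cell in box 4 admitting 4 ⇒ r4c2=4.
Step 7. [r9c4∈{4,5,9}] 9 has one home in col 4: r9c4. So r9c4=9.
Step 8. [r9c8∈{6}] only 6 remains possible at r9c8, so r9c8=6.
Step 9. [r8c3∈{4,5}] across col 3, 4 lands solely at r8c3. So r8c3=4.
Step 10. [r8c9∈{5}] only 5 remains possible at r8c9. So r8c9=5.
Step 11. [r2c2∈{3,6,8}] r2c2 is the only open cell in row 2 admitting 3. So r2c2=3.
Step 12. [r1c2∈{6,8}] r1c2 is the only open cell in col 2 admitting 8, so r1c2=8.
Step 13. [r6c2∈{6,7}] col 2 places 6 nowhere but r6c2. So r6c2=6.
Step 14. [r4c1∈{1,7}] 7 has one home in box 4: r4c1, so r4c1=7.
Step 15. [r7c1∈{5}] r7c1 has the single candidate 5. So r7c1=5.
Step 16. [r9c5∈{4,5}] in row 9, 5 fits only at r9c5, so r9c5=5.
Step 17. [r3c8∈{7,8}] across box 3, 8 lands solely at r3c8. So r3c8=8.
Step 18. [r4c6∈{1}] nothing but 1 survives at r4c6 ⇒ r4c6=1.
Step 19. [r5c9∈{1,6,7}] row 5 places 1 nowhere but r5c9, so r5c9=1.
Step 20. [r1c9∈{4,6,7}] 4 in col 7 is pinned to box 3. So r1c9≠4.
Step 21. [r1c7∈{2,4,6}] row 1 places 4 nowhere but r1c7, so r1c7=4.
Step 22. [r3c7∈{6}] r3c7 has the single candidate 6 ⇒ r3c7=6.
Step 23. [r1c8∈{2,7}] in row 1, 2 fits only at r1c8. So r1c8=2.
Step 24. [r5c8∈{7,9}] 7 has one home in col 8: r5c8. So r5c8=7.
Step 25. [r4c8∈{3}] r4c8 has the single candidate 3. So r4c8=3.
Step 26. [r4c9∈{6,8}] in col 9, 6 fits only at r4c9 ⇒ r4c9=6.
Step 27. [r5c6∈{4}] r5c6 has the single candidate 4, so r5c6=4.
Step 28. [r7c4∈{4,7}] in col 4, 4 fits only at r7c4. So r7c4=4.
Step 29. [r6c4∈{5,7,8}] 7 has one home in col 4: r6c4. So r6c4=7.
Step 30. [r4c4∈{5,8}] r4c4 is the only open cell in col 4 admitting 5. So r4c4=5.
Step 31. [r4c5∈{2,8}] row 4 places 8 nowhere but r4c5 ⇒ r4c5=8.
Step 32. [r2c5∈{6}] nothing but 6 survives at r2c5 ⇒ r2c5=6.
Step 33. [r5c7∈{2,9}] in row 5, 9 fits only at r5c7, so r5c7=9.
Step 34. [r3c5∈{4,7}] across row 3, 4 lands solely at r3c5, so r3c5=4.
Step 35. [r1c1∈{1}] only 1 remains possible at r1c1 ⇒ r1c1=1.
Step 36. [r8c7∈{3}] r8c7 has the single candidate 3, so r8c7=3.
Step 37. [r3c6∈{7}] r3c6 has the single candidate 7, so r3c6=7.
Step 38. [r6c5∈{3}] only 3 remains possible at r6c5, so r6c5=3.
Step 39. [r9c1∈{8}] only 8 remains possible at r9c1 ⇒ r9c1=8.
Step 40. [r4c7∈{2}] nothing but 2 survives at r4c7. So r4c7=2.
Step 41. [r5c4∈{6}] only 6 remains possible at r5c4, so r5c4=6.
Step 42. [r2c4∈{8}] nothing but 8 survives at r2c4 ⇒ r2c4=8.
Step 43. [r5c5∈{2}] r5c5 is down to just 2 ⇒ r5c5=2.
Step 44. [r8c2∈{7}] nothing but 7 survives at r8c2. So r8c2=7.
Step 45. [r3c3∈{5}] r3c3 has the single candidate 5. So r3c3=5.
Step 46. [r1c3∈{6}] r1c3 has the single candidate 6, so r1c3=6.
Step 47. [r6c3∈{1}] only 1 remains possible at r6c3. So r6c3=1.
Step 48. [r7c5∈{7}] nothing but 7 survives at r7c5. So r7c5=7.
Step 49. [r9c9∈{4}] r9c9's peers cover all but 4, so r9c9=4.
Step 50. [r8c8∈{9}] r8c8 is down to just 9 ⇒ r8c8=9.
Step 51. [r6c7∈{5}] nothing but 5 survives at r6c7 ⇒ r6c7=5.
Step 52. [r1c9∈{7}] nothing but 7 survives at r1c9 ⇒ r1c9=7.
Step 53. [r6c9∈{8}] nothing but 8 survives at r6c9, so r6c9=8.

Answer: 1 8 6 3 9 5 4 2 7 / 4 3 7 8 6 2 1 5 9 / 9 2 5 1 4 7 6 8 3 / 7 4 9 5 8 1 2 3 6 / 3 5 8 6 2 4 9 7 1 / 2 6 1 7 3 9 5 4 8 / 5 9 3 4 7 6 8 1 2 / 6 7 4 2 1 8 3 9 5 / 8 1 2 9 5 3 7 6 4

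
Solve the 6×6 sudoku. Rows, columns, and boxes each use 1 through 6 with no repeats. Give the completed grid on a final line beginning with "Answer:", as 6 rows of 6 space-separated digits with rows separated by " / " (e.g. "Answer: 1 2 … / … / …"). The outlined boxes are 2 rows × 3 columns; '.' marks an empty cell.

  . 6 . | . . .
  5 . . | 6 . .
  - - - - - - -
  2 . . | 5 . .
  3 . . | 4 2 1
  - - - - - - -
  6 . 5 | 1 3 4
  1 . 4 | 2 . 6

Step 1. [r1c6∈{2,3,5}] across col 6, 5 lands solely at r1c6. So r1c6=5.
Step 2. [r1c3∈{1,2,3}] in row 1, 2 fits only at r1c3. So r1c3=2.
Step 3. [r2c3∈{1,3}] in col 3, 3 fits only at r2c3. So r2c3=3.
Step 4. [r2c2∈{1,4}] box 1 places 1 nowhere but r2c2, so r2c2=1.
Step 5. [r3c3∈{1,6}] 1 has one home in row 3: r3c3 ⇒ r3c3=1.
Step 6. [r2c5∈{4}] nothing but 4 survives at r2c5. So r2c5=4.
Step 7. [r6c5∈{5}] only 5 remains possible at r6c5. So r6c5=5.
Step 8. [r5c2∈{2}] only 2 remains possible at r5c2. So r5c2=2.
Step 9. [r3c5∈{6}] r3c5 has the single candidate 6, so r3c5=6.
Step 10. [r3c6∈{3}] nothing but 3 survives at r3c6 ⇒ r3c6=3.
Step 11. [r2c6∈{2}] only 2 remains possible at r2c6, so r2c6=2.
Step 12. [r4c3∈{6}] r4c3 has the single candidate 6. So r4c3=6.
Step 13. [r4c2∈{5}] r4c2's peers cover all but 5, so r4c2=5.
Step 14. [r1c4∈{3}] r1c4 is down to just 3 ⇒ r1c4=3.
Step 15. [r6c2∈{3}] r6c2 has the single candidate 3, so r6c2=3.
Step 16. [r3c2∈{4}] r3c2 has the single candidate 4. So r3c2=4.
Step 17. [r1c1∈{4}] r1c1 has the single candidate 4 ⇒ r1c1=4.
Step 18. [r1c5∈{1}] r1c5 is down to just 1, so r1c5=1.

Answer: 4 6 2 3 1 5 / 5 1 3 6 4 2 / 2 4 1 5 6 3 / 3 5 6 4 2 1 / 6 2 5 1 3 4 / 1 3 4 2 5 6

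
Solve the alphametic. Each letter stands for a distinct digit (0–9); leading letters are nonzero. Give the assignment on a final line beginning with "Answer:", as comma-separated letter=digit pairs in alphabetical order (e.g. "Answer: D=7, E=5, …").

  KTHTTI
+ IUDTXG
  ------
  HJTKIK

Step 1. [col 1: I + G ≡ K (mod 10)] column 1 (I + G ≡ K (mod 10), carry-in 0) doesn't pin I yet; pick I=2 and continue ⇒ I=2.
Step 2. [col 1: I + G ≡ K (mod 10)] G=9 is one option consistent with column 1 (I + G ≡ K (mod 10), carry-in 0) — take it. So G=9.
Step 3. [col 1: I + G ≡ K (mod 10)] column 1 reads I+G+carry(0)=K with I=2, G=9; with digits 2,9 already taken and all letters distinct, the only value for K is 1, so K=1.
Step 4. [col 2: T + X ≡ I (mod 10)] T=5 is one option consistent with column 2 (T + X ≡ I (mod 10), carry-in 1) — take it. So T=5.
Step 5. [col 2: T + X ≡ I (mod 10)] column 2 reads T+X+carry(1)=I with T=5, I=2; with digits 1,2,5,9 already taken and all letters distinct, the only value for X is 6, so X=6.
Step 6. [col 4: H + D ≡ T (mod 10)] column 4 (H + D ≡ T (mod 10), carry-in 1) doesn't pin H yet; pick H=4 and continue, so H=4.
Step 7. [col 4: H + D ≡ T (mod 10)] column 4 reads H+D+carry(1)=T with H=4, T=5; with digits 1,2,4,5,6,9 already taken and all letters distinct, the only value for D is 0. So D=0.
Step 8. [col 5: T + U ≡ J (mod 10)] no forcing yet in column 5 (carry-in 0); U=8 is free and consistent — try it, so U=8.
Step 9. [col 5: T + U ≡ J (mod 10)] column 5 reads T+U+carry(0)=J with T=5, U=8; with digits 0,1,2,4,5,6,8,9 already taken and all letters distinct, the only value for J is 3. So J=3.

Answer: D=0, G=9, H=4, I=2, J=3, K=1, T=5, U=8, X=6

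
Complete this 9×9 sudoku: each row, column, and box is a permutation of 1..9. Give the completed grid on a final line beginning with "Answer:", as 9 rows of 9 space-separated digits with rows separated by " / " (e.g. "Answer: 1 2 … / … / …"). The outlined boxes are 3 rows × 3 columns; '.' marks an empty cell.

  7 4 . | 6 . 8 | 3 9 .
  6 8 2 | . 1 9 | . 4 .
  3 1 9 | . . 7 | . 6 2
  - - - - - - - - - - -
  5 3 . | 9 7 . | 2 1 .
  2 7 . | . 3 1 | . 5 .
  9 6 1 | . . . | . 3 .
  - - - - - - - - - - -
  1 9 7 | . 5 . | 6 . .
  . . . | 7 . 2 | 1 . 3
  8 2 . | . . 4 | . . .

Step 1. [r5c9∈{4,6,8,9}] in row 5, 6 fits only at r5c9 ⇒ r5c9=6.
Step 2. [r9c9∈{5,7,9}] r9c9 is the only open cell in col 9 admitting 9, so r9c9=9.
Step 3. [r9c7∈{5,7}] r9c7 is the only open cell in box 9 admitting 5. So r9c7=5.
Step 4. [r6c4∈{2,4,5,8}] 2 has one home in col 4: r6c4, so r6c4=2.
Step 5. [r2c4∈{3,5}] row 2 places 3 nowhere but r2c4. So r2c4=3.
Step 6. [r7c4∈{8}] nothing but 8 survives at r7c4, so r7c4=8.
Step 7. [r5c4∈{4}] r5c4 has the single candidate 4, so r5c4=4.
Step 8. [r6c7∈{4,7,8}] r6c7 is the only open cell in col 7 admitting 4 ⇒ r6c7=4.
Step 9. [r4c9∈{8}] r4c9 has the single candidate 8, so r4c9=8.
Step 10. [r9c5∈{6}] only 6 remains possible at r9c5. So r9c5=6.
Step 11. [r2c9∈{5,7}] r2c9 is the only open cell in row 2 admitting 5. So r2c9=5.
Step 12. [r8c3∈{4,5,6}] in row 8, 6 fits only at r8c3 ⇒ r8c3=6.
Step 13. [r7c6∈{3}] only 3 remains possible at r7c6. So r7c6=3.
Step 14. [r1c9∈{1}] r1c9 has the single candidate 1 ⇒ r1c9=1.
Step 15. [r4c6∈{6}] r4c6's peers cover all but 6, so r4c6=6.
Step 16. [r7c9∈{4}] nothing but 4 survives at r7c9, so r7c9=4.
Step 17. [r9c8∈{7}] r9c8's peers cover all but 7 ⇒ r9c8=7.
Step 18. [r8c8∈{8}] nothing but 8 survives at r8c8 ⇒ r8c8=8.
Step 19. [r8c5∈{9}] r8c5 is down to just 9, so r8c5=9.
Step 20. [r3c5∈{4}] r3c5 is down to just 4, so r3c5=4.
Step 21. [r1c3∈{5}] r1c3 is down to just 5 ⇒ r1c3=5.
Step 22. [r8c1∈{4}] nothing but 4 survives at r8c1 ⇒ r8c1=4.
Step 23. [r8c2∈{5}] nothing but 5 survives at r8c2 ⇒ r8c2=5.
Step 24. [r6c9∈{7}] only 7 remains possible at r6c9 ⇒ r6c9=7.
Step 25. [r1c5∈{2}] r1c5 is down to just 2, so r1c5=2.
Step 26. [r5c3∈{8}] r5c3's peers cover all but 8. So r5c3=8.
Step 27. [r3c7∈{8}] r3c7's peers cover all but 8 ⇒ r3c7=8.
Step 28. [r6c6∈{5}] r6c6 has the single candidate 5 ⇒ r6c6=5.
Step 29. [r2c7∈{7}] r2c7's peers cover all but 7 ⇒ r2c7=7.
Step 30. [r3c4∈{5}] r3c4's peers cover all but 5. So r3c4=5.
Step 31. [r9c4∈{1}] only 1 remains possible at r9c4 ⇒ r9c4=1.
Step 32. [r7c8∈{2}] only 2 remains possible at r7c8 ⇒ r7c8=2.
Step 33. [r9c3∈{3}] r9c3 has the single candidate 3, so r9c3=3.
Step 34. [r5c7∈{9}] r5c7 is down to just 9 ⇒ r5c7=9.
Step 35. [r6c5∈{8}] r6c5's peers cover all but 8. So r6c5=8.
Step 36. [r4c3∈{4}] only 4 remains possible at r4c3, so r4c3=4.

Answer: 7 4 5 6 2 8 3 9 1 / 6 8 2 3 1 9 7 4 5 / 3 1 9 5 4 7 8 6 2 / 5 3 4 9 7 6 2 1 8 / 2 7 8 4 3 1 9 5 6 / 9 6 1 2 8 5 4 3 7 / 1 9 7 8 5 3 6 2 4 / 4 5 6 7 9 2 1 8 3 / 8 2 3 1 6 4 5 7 9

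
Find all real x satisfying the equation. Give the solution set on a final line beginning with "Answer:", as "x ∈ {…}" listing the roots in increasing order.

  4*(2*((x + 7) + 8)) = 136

Step 1. [4*(2*((x + 7) + 8)) = 136] 4·(inner) — divide through by 4, so div: 2*((x + 7) + 8) = 34.
Step 2. [2*((x + 7) + 8) = 34] leading coefficient 2: divide by 2. So div: (x + 7) + 8 = 17.
Step 3. [(x + 7) + 8 = 17] subtract 8: x sits inside (… + 8). So sub: x + 7 = 9.
Step 4. [x + 7 = 9] +7 is outermost — subtract 7 both sides ⇒ sub: x = 2.

Answer: x ∈ {2}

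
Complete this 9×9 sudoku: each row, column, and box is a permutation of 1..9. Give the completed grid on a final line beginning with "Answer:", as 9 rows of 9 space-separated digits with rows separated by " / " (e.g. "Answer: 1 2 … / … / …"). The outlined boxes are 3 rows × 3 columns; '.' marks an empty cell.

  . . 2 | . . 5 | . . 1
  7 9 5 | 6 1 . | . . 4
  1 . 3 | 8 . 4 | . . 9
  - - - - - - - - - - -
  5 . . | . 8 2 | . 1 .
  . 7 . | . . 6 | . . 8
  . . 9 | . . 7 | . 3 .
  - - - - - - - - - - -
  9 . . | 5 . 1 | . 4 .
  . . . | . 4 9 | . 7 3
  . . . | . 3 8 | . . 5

Step 1. [r3c2∈{6}] r3c2's peers cover all but 6 ⇒ r3c2=6.
Step 2. [r8c4∈{2}] nothing but 2 survives at r8c4. So r8c4=2.
Step 3. [r7c5∈{6,7}] across col 5, 6 lands solely at r7c5. So r7c5=6.
Step 4. [r7c9∈{2}] nothing but 2 survives at r7c9, so r7c9=2.
Step 5. [r7c7∈{8}] r7c7 has the single candidate 8, so r7c7=8.
Step 6. [r6c9∈{6}] r6c9 has the single candidate 6 ⇒ r6c9=6.
Step 7. [r5c1∈{2,3,4}] across col 1, 3 lands solely at r5c1 ⇒ r5c1=3.
Step 8. [r4c2∈{4}] r4c2's peers cover all but 4, so r4c2=4.
Step 9. [r1c2∈{8}] nothing but 8 survives at r1c2, so r1c2=8.
Step 10. [r5c3∈{1}] only 1 remains possible at r5c3 ⇒ r5c3=1.
Step 11. [r3c5∈{2,7}] across col 5, 2 lands solely at r3c5 ⇒ r3c5=2.
Step 12. [r1c5∈{7,9}] r1c5 is the only open cell in col 5 admitting 7, so r1c5=7.
Step 13. [r5c5∈{5,9}] in col 5, 9 fits only at r5c5, so r5c5=9.
Step 14. [r9c3∈{4,6,7}] col 3 places 4 nowhere but r9c3, so r9c3=4.
Step 15. [r6c2∈{2}] only 2 remains possible at r6c2. So r6c2=2.
Step 16. [r5c4∈{4}] nothing but 4 survives at r5c4 ⇒ r5c4=4.
Step 17. [r9c2∈{1}] r9c2 has the single candidate 1 ⇒ r9c2=1.
Step 18. [r2c6∈{3}] r2c6's peers cover all but 3. So r2c6=3.
Step 19. [r2c7∈{2}] r2c7 has the single candidate 2. So r2c7=2.
Step 20. [r5c7∈{5}] only 5 remains possible at r5c7, so r5c7=5.
Step 21. [r4c7∈{7,9}] 9 has one home in row 4: r4c7, so r4c7=9.
Step 22. [r9c7∈{6}] r9c7 has the single candidate 6. So r9c7=6.
Step 23. [r8c3∈{6,8}] in col 3, 8 fits only at r8c3, so r8c3=8.
Step 24. [r9c8∈{9}] r9c8 has the single candidate 9. So r9c8=9.
Step 25. [r9c1∈{2}] r9c1's peers cover all but 2. So r9c1=2.
Step 26. [r6c7∈{4}] only 4 remains possible at r6c7. So r6c7=4.
Step 27. [r8c2∈{5}] nothing but 5 survives at r8c2, so r8c2=5.
Step 28. [r8c7∈{1}] r8c7's peers cover all but 1 ⇒ r8c7=1.
Step 29. [r1c8∈{6}] r1c8 has the single candidate 6. So r1c8=6.
Step 30. [r9c4∈{7}] r9c4 is down to just 7. So r9c4=7.
Step 31. [r4c4∈{3}] r4c4 is down to just 3. So r4c4=3.
Step 32. [r3c7∈{7}] r3c7's peers cover all but 7, so r3c7=7.
Step 33. [r1c7∈{3}] nothing but 3 survives at r1c7 ⇒ r1c7=3.
Step 34. [r7c2∈{3}] r7c2 is down to just 3, so r7c2=3.
Step 35. [r6c5∈{5}] r6c5 has the single candidate 5, so r6c5=5.
Step 36. [r4c3∈{6}] r4c3 is down to just 6 ⇒ r4c3=6.
Step 37. [r8c1∈{6}] nothing but 6 survives at r8c1 ⇒ r8c1=6.
Step 38. [r1c4∈{9}] only 9 remains possible at r1c4. So r1c4=9.
Step 39. [r5c8∈{2}] only 2 remains possible at r5c8 ⇒ r5c8=2.
Step 40. [r3c8∈{5}] r3c8 has the single candidate 5 ⇒ r3c8=5.
Step 41. [r2c8∈{8}] r2c8 is down to just 8 ⇒ r2c8=8.
Step 42. [r1c1∈{4}] only 4 remains possible at r1c1, so r1c1=4.
Step 43. [r7c3∈{7}] r7c3 is down to just 7. So r7c3=7.
Step 44. [r6c4∈{1}] r6c4 is down to just 1. So r6c4=1.
Step 45. [r6c1∈{8}] nothing but 8 survives at r6c1, so r6c1=8.
Step 46. [r4c9∈{7}] only 7 remains possible at r4c9 ⇒ r4c9=7.

Answer: 4 8 2 9 7 5 3 6 1 / 7 9 5 6 1 3 2 8 4 / 1 6 3 8 2 4 7 5 9 / 5 4 6 3 8 2 9 1 7 / 3 7 1 4 9 6 5 2 8 / 8 2 9 1 5 7 4 3 6 / 9 3 7 5 6 1 8 4 2 / 6 5 8 2 4 9 1 7 3 / 2 1 4 7 3 8 6 9 5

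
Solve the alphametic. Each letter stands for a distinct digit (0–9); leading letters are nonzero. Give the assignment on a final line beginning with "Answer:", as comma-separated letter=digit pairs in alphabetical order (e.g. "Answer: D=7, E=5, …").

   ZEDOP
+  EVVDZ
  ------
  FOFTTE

Step 1. [F] the sum has 6 digits but both addends have 5; that extra leading digit F is the final carry, namely 1. So F=1.
Step 2. [col 1: P + Z ≡ E (mod 10)] column 1 (P + Z ≡ E (mod 10), carry-in 0) doesn't pin Z yet; pick Z=7 and continue. So Z=7.
Step 3. [col 1: P + Z ≡ E (mod 10)] several values work for E in column 1 (P + Z ≡ E (mod 10), carry-in 0); try E=6. So E=6.
Step 4. [col 1: P + Z ≡ E (mod 10)] column 1 reads P+Z+carry(0)=E with Z=7, E=6; with digits 1,6,7 already taken and all letters distinct, the only value for P is 9 ⇒ P=9.
Step 5. [col 2: O + D ≡ T (mod 10)] several values work for O in column 2 (O + D ≡ T (mod 10), carry-in 1); try O=4 ⇒ O=4.
Step 6. [col 2: O + D ≡ T (mod 10)] D=3 is one option consistent with column 2 (O + D ≡ T (mod 10), carry-in 1) — take it. So D=3.
Step 7. [col 2: O + D ≡ T (mod 10)] column 2: given O=4, D=3, carry-in 1, and digits 1,3,4,6,7,9 already taken and all letters distinct, O+D≡T (mod 10) forces T=8, so T=8.
Step 8. [col 3: D + V ≡ T (mod 10)] column 3: given D=3, T=8, carry-in 0, and digits 1,3,4,6,7,8,9 already taken and all letters distinct, D+V≡T (mod 10) forces V=5 ⇒ V=5.

Answer: D=3, E=6, F=1, O=4, P=9, T=8, V=5, Z=7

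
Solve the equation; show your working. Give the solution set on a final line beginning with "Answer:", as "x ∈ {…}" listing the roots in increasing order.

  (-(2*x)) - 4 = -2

Step 1. [(-(2*x)) - 4 = -2] 4 comes off first (add 4) ⇒ sub: -(2*x) = 2.
Step 2. [-(2*x) = 2] leading − — multiply by −1. So neg: 2*x = -2.
Step 3. [2*x = -2] LHS = 2·(…); ÷2 both sides ⇒ div: x = -1.

Answer: x ∈ {-1}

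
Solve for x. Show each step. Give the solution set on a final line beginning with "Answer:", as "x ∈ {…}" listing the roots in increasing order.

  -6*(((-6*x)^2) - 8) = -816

Step 1. [-6*(((-6*x)^2) - 8) = -816] leading coefficient -6: divide by -6. So div: ((-6*x)^2) - 8 = 136.
Step 2. [((-6*x)^2) - 8 = 136] the outer -8 inverts by adding 8. So sub: (-6*x)^2 = 144.
Step 3. [(-6*x)^2 = 144] 144 ≥ 0, LHS is (·)² — take ±√ ⇒ sqrt: -6*x = 12 or -12.
Step 4. [-6*x = 12 or -12] -6·(inner) — divide through by -6 ⇒ div: x = -2 or 2.

Answer: x ∈ {-2, 2}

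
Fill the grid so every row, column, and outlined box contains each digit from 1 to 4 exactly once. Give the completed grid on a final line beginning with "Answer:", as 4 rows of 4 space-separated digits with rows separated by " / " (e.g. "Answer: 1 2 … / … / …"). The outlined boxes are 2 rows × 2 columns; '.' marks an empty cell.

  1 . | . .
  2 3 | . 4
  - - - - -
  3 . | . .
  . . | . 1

Step 1. [r3c4∈{2}] nothing but 2 survives at r3c4 ⇒ r3c4=2.
Step 2. [r4c1∈{4}] only 4 remains possible at r4c1, so r4c1=4.
Step 3. [r4c3∈{3}] r4c3 is down to just 3 ⇒ r4c3=3.
Step 4. [r4c2∈{2}] nothing but 2 survives at r4c2 ⇒ r4c2=2.
Step 5. [r3c2∈{1}] r3c2 is down to just 1. So r3c2=1.
Step 6. [r3c3∈{4}] r3c3 has the single candidate 4. So r3c3=4.
Step 7. [r1c3∈{2}] r1c3 is down to just 2. So r1c3=2.
Step 8. [r2c3∈{1}] r2c3 is down to just 1, so r2c3=1.
Step 9. [r1c2∈{4}] r1c2 is down to just 4, so r1c2=4.
Step 10. [r1c4∈{3}] only 3 remains possible at r1c4, so r1c4=3.

Answer: 1 4 2 3 / 2 3 1 4 / 3 1 4 2 / 4 2 3 1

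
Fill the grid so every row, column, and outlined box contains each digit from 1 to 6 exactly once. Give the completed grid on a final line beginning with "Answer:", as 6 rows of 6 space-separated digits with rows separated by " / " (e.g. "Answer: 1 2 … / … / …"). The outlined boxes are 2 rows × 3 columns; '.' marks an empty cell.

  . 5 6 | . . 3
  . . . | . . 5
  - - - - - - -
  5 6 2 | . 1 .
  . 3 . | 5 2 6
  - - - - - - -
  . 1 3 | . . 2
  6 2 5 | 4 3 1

Step 1. [r2c2∈{4}] r2c2 has the single candidate 4 ⇒ r2c2=4.
Step 2. [r2c3∈{1}] nothing but 1 survives at r2c3, so r2c3=1.
Step 3. [r5c4∈{6}] only 6 remains possible at r5c4. So r5c4=6.
Step 4. [r1c1∈{2}] nothing but 2 survives at r1c1. So r1c1=2.
Step 5. [r4c3∈{4}] r4c3's peers cover all but 4. So r4c3=4.
Step 6. [r2c1∈{3}] r2c1 has the single candidate 3 ⇒ r2c1=3.
Step 7. [r5c5∈{5}] r5c5 has the single candidate 5, so r5c5=5.
Step 8. [r4c1∈{1}] nothing but 1 survives at r4c1 ⇒ r4c1=1.
Step 9. [r3c6∈{4}] nothing but 4 survives at r3c6. So r3c6=4.
Step 10. [r2c5∈{6}] r2c5 is down to just 6, so r2c5=6.
Step 11. [r5c1∈{4}] r5c1 is down to just 4 ⇒ r5c1=4.
Step 12. [r3c4∈{3}] r3c4's peers cover all but 3 ⇒ r3c4=3.
Step 13. [r1c4∈{1}] only 1 remains possible at r1c4. So r1c4=1.
Step 14. [r2c4∈{2}] only 2 remains possible at r2c4, so r2c4=2.
Step 15. [r1c5∈{4}] only 4 remains possible at r1c5, so r1c5=4.

Answer: 2 5 6 1 4 3 / 3 4 1 2 6 5 / 5 6 2 3 1 4 / 1 3 4 5 2 6 / 4 1 3 6 5 2 / 6 2 5 4 3 1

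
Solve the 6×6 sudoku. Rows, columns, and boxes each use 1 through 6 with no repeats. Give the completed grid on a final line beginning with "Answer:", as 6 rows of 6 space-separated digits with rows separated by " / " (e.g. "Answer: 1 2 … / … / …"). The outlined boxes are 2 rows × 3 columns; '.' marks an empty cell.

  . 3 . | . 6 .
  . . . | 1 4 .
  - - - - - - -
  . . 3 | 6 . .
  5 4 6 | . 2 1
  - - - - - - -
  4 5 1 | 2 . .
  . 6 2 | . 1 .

Step 1. [r2c6∈{2,3,5}] in row 2, 3 fits only at r2c6. So r2c6=3.
Step 2. [r6c4∈{3,4,5}] in col 4, 4 fits only at r6c4. So r6c4=4.
Step 3. [r2c2∈{2}] r2c2 has the single candidate 2. So r2c2=2.
Step 4. [r1c4∈{5}] nothing but 5 survives at r1c4, so r1c4=5.
Step 5. [r3c1∈{1,2}] r3c1 is the only open cell in row 3 admitting 2. So r3c1=2.
Step 6. [r3c6∈{4,5}] in row 3, 4 fits only at r3c6 ⇒ r3c6=4.
Step 7. [r3c5∈{5}] r3c5's peers cover all but 5. So r3c5=5.
Step 8. [r4c4∈{3}] r4c4 is down to just 3. So r4c4=3.
Step 9. [r5c6∈{6}] only 6 remains possible at r5c6, so r5c6=6.
Step 10. [r5c5∈{3}] r5c5's peers cover all but 3, so r5c5=3.
Step 11. [r3c2∈{1}] r3c2 has the single candidate 1 ⇒ r3c2=1.
Step 12. [r2c1∈{6}] r2c1 has the single candidate 6. So r2c1=6.
Step 13. [r1c6∈{2}] only 2 remains possible at r1c6 ⇒ r1c6=2.
Step 14. [r1c3∈{4}] nothing but 4 survives at r1c3, so r1c3=4.
Step 15. [r6c6∈{5}] r6c6 has the single candidate 5, so r6c6=5.
Step 16. [r1c1∈{1}] only 1 remains possible at r1c1 ⇒ r1c1=1.
Step 17. [r2c3∈{5}] r2c3 is down to just 5 ⇒ r2c3=5.
Step 18. [r6c1∈{3}] r6c1's peers cover all but 3 ⇒ r6c1=3.

Answer: 1 3 4 5 6 2 / 6 2 5 1 4 3 / 2 1 3 6 5 4 / 5 4 6 3 2 1 / 4 5 1 2 3 6 / 3 6 2 4 1 5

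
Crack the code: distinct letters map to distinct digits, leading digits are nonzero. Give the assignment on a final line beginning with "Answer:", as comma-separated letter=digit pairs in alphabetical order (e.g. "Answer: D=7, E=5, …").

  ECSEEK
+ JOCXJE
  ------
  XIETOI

Step 1. [col 1: K + E ≡ I (mod 10)] no forcing yet in column 1 (carry-in 0); K=2 is free and consistent — try it ⇒ K=2.
Step 2. [col 1: K + E ≡ I (mod 10)] E=1 is one option consistent with column 1 (K + E ≡ I (mod 10), carry-in 0) — take it, so E=1.
Step 3. [col 1: K + E ≡ I (mod 10)] column 1 reads K+E+carry(0)=I with K=2, E=1; with digits 1,2 already taken and all letters distinct, the only value for I is 3, so I=3.
Step 4. [col 2: E + J ≡ O (mod 10)] column 2 (E + J ≡ O (mod 10), carry-in 0) doesn't pin O yet; pick O=8 and continue, so O=8.
Step 5. [col 2: E + J ≡ O (mod 10)] column 2: given E=1, O=8, carry-in 0, and digits 1,2,3,8 already taken and all letters distinct, E+J≡O (mod 10) forces J=7 ⇒ J=7.
Step 6. [col 3: E + X ≡ T (mod 10)] column 3 (E + X ≡ T (mod 10), carry-in 0) doesn't pin T yet; pick T=0 and continue. So T=0.
Step 7. [col 3: E + X ≡ T (mod 10)] from column 3 (E=1, T=0, carry-in 0, digits 0,1,2,3,7,8 already taken and all letters distinct): X must equal 9 ⇒ X=9.
Step 8. [col 4: S + C ≡ E (mod 10)] C=4 is one option consistent with column 4 (S + C ≡ E (mod 10), carry-in 1) — take it, so C=4.
Step 9. [col 4: S + C ≡ E (mod 10)] column 4: given C=4, E=1, carry-in 1, and digits 0,1,2,3,4,7,8,9 already taken and all letters distinct, S+C≡E (mod 10) forces S=6 ⇒ S=6.

Answer: C=4, E=1, I=3, J=7, K=2, O=8, S=6, T=0, X=9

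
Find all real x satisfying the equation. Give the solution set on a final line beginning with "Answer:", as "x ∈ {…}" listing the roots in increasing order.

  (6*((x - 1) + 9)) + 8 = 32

Step 1. [(6*((x - 1) + 9)) + 8 = 32] +8 is outermost — subtract 8 both sides ⇒ sub: 6*((x - 1) + 9) = 24.
Step 2. [6*((x - 1) + 9) = 24] 6 out front; divide by 6 ⇒ div: (x - 1) + 9 = 4.
Step 3. [(x - 1) + 9 = 4] 9 comes off first (subtract 9). So sub: x - 1 = -5.
Step 4. [x - 1 = -5] 1 comes off first (add 1), so sub: x = -4.

Answer: x ∈ {-4}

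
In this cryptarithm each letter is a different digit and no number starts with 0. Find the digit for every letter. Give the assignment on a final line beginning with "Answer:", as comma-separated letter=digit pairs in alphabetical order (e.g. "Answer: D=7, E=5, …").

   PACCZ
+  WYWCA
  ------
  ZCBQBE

Step 1. [col 1: Z + A ≡ E (mod 10)] several values work for Z in column 1 (Z + A ≡ E (mod 10), carry-in 0); try Z=1, so Z=1.
Step 2. [col 1: Z + A ≡ E (mod 10)] several values work for E in column 1 (Z + A ≡ E (mod 10), carry-in 0); try E=3. So E=3.
Step 3. [col 1: Z + A ≡ E (mod 10)] in column 1 we have Z+A≡E with carry-in 0; given Z=1, E=3 and digits 1,3 already taken and all letters distinct, that pins A to 2, so A=2.
Step 4. [col 2: C + C ≡ B (mod 10)] column 2 (C + C ≡ B (mod 10), carry-in 0) doesn't pin C yet; pick C=5 and continue. So C=5.
Step 5. [col 2: C + C ≡ B (mod 10)] from column 2 (C=5, carry-in 0, digits 1,2,3,5 already taken and all letters distinct): B must equal 0, so B=0.
Step 6. [col 3: C + W ≡ Q (mod 10)] from column 3 (C=5, carry-in 1, digits 0,1,2,3,5 already taken and all letters distinct): Q must equal 4 ⇒ Q=4.
Step 7. [col 3: C + W ≡ Q (mod 10)] in column 3 we have C+W≡Q with carry-in 1; given C=5, Q=4 and digits 0,1,2,3,4,5 already taken and all letters distinct, that pins W to 8. So W=8.
Step 8. [col 4: A + Y ≡ B (mod 10)] from column 4 (A=2, B=0, carry-in 1, digits 0,1,2,3,4,5,8 already taken and all letters distinct): Y must equal 7 ⇒ Y=7.
Step 9. [col 5: P + W ≡ C (mod 10)] from column 5 (W=8, C=5, carry-in 1, digits 0,1,2,3,4,5,7,8 already taken and all letters distinct): P must equal 6 ⇒ P=6.

Answer: A=2, B=0, C=5, E=3, P=6, Q=4, W=8, Y=7, Z=1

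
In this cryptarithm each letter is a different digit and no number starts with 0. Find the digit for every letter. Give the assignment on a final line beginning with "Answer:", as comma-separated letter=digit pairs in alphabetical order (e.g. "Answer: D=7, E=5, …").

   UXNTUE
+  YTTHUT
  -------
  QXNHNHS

Step 1. [col 1: E + T ≡ S (mod 10)] column 1 (E + T ≡ S (mod 10), carry-in 0) doesn't pin T yet; pick T=4 and continue. So T=4.
Step 2. [Q] adding two 6-digit numbers gives at most 6+1 digits, and here it does — Q is that final carry and must be 1. So Q=1.
Step 3. [col 1: E + T ≡ S (mod 10)] column 1 (E + T ≡ S (mod 10), carry-in 0) doesn't pin S yet; pick S=3 and continue ⇒ S=3.
Step 4. [col 1: E + T ≡ S (mod 10)] in column 1 we have E+T≡S with carry-in 0; given T=4, S=3 and digits 1,3,4 already taken and all letters distinct, that pins E to 9, so E=9.
Step 5. [col 2: U + U ≡ H (mod 10)] no forcing yet in column 2 (carry-in 1); U=7 is free and consistent — try it. So U=7.
Step 6. [col 2: U + U ≡ H (mod 10)] from column 2 (U=7, carry-in 1, digits 1,3,4,7,9 already taken and all letters distinct): H must equal 5, so H=5.
Step 7. [col 3: T + H ≡ N (mod 10)] column 3 reads T+H+carry(1)=N with T=4, H=5; with digits 1,3,4,5,7,9 already taken and all letters distinct, the only value for N is 0 ⇒ N=0.
Step 8. [col 5: X + T ≡ N (mod 10)] column 5 reads X+T+carry(0)=N with T=4, N=0; with digits 0,1,3,4,5,7,9 already taken and all letters distinct, the only value for X is 6 ⇒ X=6.
Step 9. [col 6: U + Y ≡ X (mod 10)] column 6 reads U+Y+carry(1)=X with U=7, X=6; with digits 0,1,3,4,5,6,7,9 already taken and all letters distinct, the only value for Y is 8. So Y=8.

Answer: E=9, H=5, N=0, Q=1, S=3, T=4, U=7, X=6, Y=8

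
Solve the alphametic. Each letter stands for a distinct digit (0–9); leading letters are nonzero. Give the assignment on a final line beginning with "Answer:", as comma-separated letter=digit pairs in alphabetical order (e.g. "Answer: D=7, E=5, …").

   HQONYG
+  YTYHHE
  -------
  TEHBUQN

Step 1. [col 1: G + E ≡ N (mod 10)] column 1 (G + E ≡ N (mod 10), carry-in 0) doesn't pin N yet; pick N=4 and continue, so N=4.
Step 2. [col 1: G + E ≡ N (mod 10)] E=5 is one option consistent with column 1 (G + E ≡ N (mod 10), carry-in 0) — take it ⇒ E=5.
Step 3. [col 1: G + E ≡ N (mod 10)] in column 1 we have G+E≡N with carry-in 0; given E=5, N=4 and digits 4,5 already taken and all letters distinct, that pins G to 9. So G=9.
Step 4. [col 2: Y + H ≡ Q (mod 10)] Y=7 is one option consistent with column 2 (Y + H ≡ Q (mod 10), carry-in 1) — take it, so Y=7.
Step 5. [T] T is the leading digit of a 7-digit sum of two 6-digit numbers; the final carry is exactly 1, so T=1.
Step 6. [col 2: Y + H ≡ Q (mod 10)] column 2 (Y + H ≡ Q (mod 10), carry-in 1) doesn't pin Q yet; pick Q=6 and continue, so Q=6.
Step 7. [col 2: Y + H ≡ Q (mod 10)] column 2 reads Y+H+carry(1)=Q with Y=7, Q=6; with digits 1,4,5,6,7,9 already taken and all letters distinct, the only value for H is 8, so H=8.
Step 8. [col 3: N + H ≡ U (mod 10)] column 3: given N=4, H=8, carry-in 1, and digits 1,4,5,6,7,8,9 already taken and all letters distinct, N+H≡U (mod 10) forces U=3. So U=3.
Step 9. [col 4: O + Y ≡ B (mod 10)] column 4 reads O+Y+carry(1)=B with Y=7; with digits 1,3,4,5,6,7,8,9 already taken and all letters distinct, the only value for B is 0, so B=0.
Step 10. [col 4: O + Y ≡ B (mod 10)] in column 4 we have O+Y≡B with carry-in 1; given Y=7, B=0 and digits 0,1,3,4,5,6,7,8,9 already taken and all letters distinct, that pins O to 2, so O=2.

Answer: B=0, E=5, G=9, H=8, N=4, O=2, Q=6, T=1, U=3, Y=7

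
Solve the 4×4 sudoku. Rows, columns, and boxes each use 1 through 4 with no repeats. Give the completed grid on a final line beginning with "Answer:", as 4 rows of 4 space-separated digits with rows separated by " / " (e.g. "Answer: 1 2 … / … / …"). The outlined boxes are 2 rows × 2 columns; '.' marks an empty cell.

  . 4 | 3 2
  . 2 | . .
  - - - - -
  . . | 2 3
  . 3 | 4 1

Step 1. [r1c1∈{1}] nothing but 1 survives at r1c1, so r1c1=1.
Step 2. [r2c4∈{4}] r2c4 is down to just 4 ⇒ r2c4=4.
Step 3. [r3c1∈{4}] only 4 remains possible at r3c1 ⇒ r3c1=4.
Step 4. [r4c1∈{2}] r4c1 has the single candidate 2. So r4c1=2.
Step 5. [r2c3∈{1}] nothing but 1 survives at r2c3 ⇒ r2c3=1.
Step 6. [r2c1∈{3}] r2c1 has the single candidate 3 ⇒ r2c1=3.
Step 7. [r3c2∈{1}] r3c2 is down to just 1, so r3c2=1.

Answer: 1 4 3 2 / 3 2 1 4 / 4 1 2 3 / 2 3 4 1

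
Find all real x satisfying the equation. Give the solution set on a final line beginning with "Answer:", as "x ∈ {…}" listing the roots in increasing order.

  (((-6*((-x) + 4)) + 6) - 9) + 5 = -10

Step 1. [(((-6*((-x) + 4)) + 6) - 9) + 5 = -10] +5 is outermost — subtract 5 both sides, so sub: ((-6*((-x) + 4)) + 6) - 9 = -15.
Step 2. [((-6*((-x) + 4)) + 6) - 9 = -15] the outer -9 inverts by adding 9 ⇒ sub: (-6*((-x) + 4)) + 6 = -6.
Step 3. [(-6*((-x) + 4)) + 6 = -6] +6 is outermost — subtract 6 both sides. So sub: -6*((-x) + 4) = -12.
Step 4. [-6*((-x) + 4) = -12] -6·(inner) — divide through by -6, so div: (-x) + 4 = 2.
Step 5. [(-x) + 4 = 2] the outer +4 inverts by subtracting 4, so sub: -x = -2.
Step 6. [-x = -2] flip signs both sides. So neg: x = 2.

Answer: x ∈ {2}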